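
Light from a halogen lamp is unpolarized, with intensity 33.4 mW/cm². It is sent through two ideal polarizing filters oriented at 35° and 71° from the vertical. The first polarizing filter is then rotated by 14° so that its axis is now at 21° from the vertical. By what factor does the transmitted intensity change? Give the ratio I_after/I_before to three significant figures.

Before rotation:
Unpolarized light through the first polarizer → I₁ = ½ I₀, now polarized at 35°.
I₂ = I₁ cos²(71° − 35°) = 0.5 I₀ · cos²(36°) = 0.3273 I₀.
After rotation:
Unpolarized light through the first polarizer → I₁ = ½ I₀, now polarized at 21°.
I₂ = I₁ cos²(71° − 21°) = 0.5 I₀ · cos²(50°) = 0.2066 I₀.
Ratio = 0.2066 / 0.3273 = 0.6313.

I_new/I_old ≈ 0.631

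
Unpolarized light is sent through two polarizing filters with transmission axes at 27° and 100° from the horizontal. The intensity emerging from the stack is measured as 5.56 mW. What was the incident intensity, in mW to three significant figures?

I₀ ≈ 130 mW

Unpolarized light through the first polarizer → I₁ = ½ I₀, now polarized at 27°.
I₂ = I₁ cos²(100° − 27°) = 0.5 I₀ · cos²(73°) = 0.04274 I₀.
So 5.56 mW = 0.04274 I₀, giving I₀ = 5.56/0.04274 = 130.1 mW.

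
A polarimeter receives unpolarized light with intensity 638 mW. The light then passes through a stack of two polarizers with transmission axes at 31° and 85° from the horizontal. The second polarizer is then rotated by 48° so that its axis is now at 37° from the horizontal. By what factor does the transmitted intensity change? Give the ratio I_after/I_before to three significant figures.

I_new/I_old ≈ 2.86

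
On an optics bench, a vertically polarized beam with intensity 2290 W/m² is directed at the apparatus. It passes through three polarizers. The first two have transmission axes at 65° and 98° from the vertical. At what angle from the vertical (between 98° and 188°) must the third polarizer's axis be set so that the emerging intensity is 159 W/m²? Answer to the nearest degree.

I₁ = I₀ cos²(65° − 0°) = I₀ cos²(65°) = 0.1786 I₀.
I₂ = I₁ cos²(98° − 65°) = 0.1786 I₀ · cos²(33°) = 0.1256 I₀.
Target fraction: 159 / 2290 W/m² = 0.06943 of I₀.
Need I₃/I₀ = 0.06943, so cos²(θ − 98°) = 0.06943 / 0.1256 = 0.5527.
θ − 98° = arccos(√0.5527) = 42.0°, giving θ ≈ 98 + 42.0 = 140.0°.

θ ≈ 140°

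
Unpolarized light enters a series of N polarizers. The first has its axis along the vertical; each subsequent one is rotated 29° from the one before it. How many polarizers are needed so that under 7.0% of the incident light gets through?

N = 9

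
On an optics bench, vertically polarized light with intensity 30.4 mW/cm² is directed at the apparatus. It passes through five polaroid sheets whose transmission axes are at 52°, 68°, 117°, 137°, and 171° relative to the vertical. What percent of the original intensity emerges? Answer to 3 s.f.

I₁ = 30.4 mW/cm² · cos²(52°) = 11.52 mW/cm².
I₂ = I₁ · cos²(16°) = 11.52 · 0.924 = 10.65 mW/cm².
I₃ = I₂ · cos²(49°) = 10.65 · 0.4304 = 4.583 mW/cm².
I₄ = I₃ · cos²(20°) = 4.583 · 0.883 = 4.047 mW/cm².
I₅ = I₄ · cos²(34°) = 4.047 · 0.6873 = 2.781 mW/cm².
That is 9.149% of the incident intensity.

≈ 9.15%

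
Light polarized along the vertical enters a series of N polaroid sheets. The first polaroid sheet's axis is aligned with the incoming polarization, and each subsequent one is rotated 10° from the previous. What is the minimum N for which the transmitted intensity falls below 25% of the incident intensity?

First polarizer is aligned with the polarization: full transmission.
Each further stage multiplies by cos²(10°) = 0.9698.
After N polarizers: T = 0.9698^(N−1). Require T < 0.25 ⇒ N−1 > ln(0.25)/ln(0.9698) = 45.28, so N−1 ≥ 46 and N = 47.
Check: N=47 gives T = 0.2445 < 0.25; N=46 gives T = 0.2521.

N = 47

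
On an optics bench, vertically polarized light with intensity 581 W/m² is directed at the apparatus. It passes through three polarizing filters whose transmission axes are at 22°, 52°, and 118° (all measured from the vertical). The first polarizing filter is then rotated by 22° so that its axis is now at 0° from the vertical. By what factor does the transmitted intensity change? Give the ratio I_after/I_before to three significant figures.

Before rotation:
By Malus's law, I₁ = I₀ cos²(22° − 0°) = I₀ cos²(22°) = 0.8597 I₀.
I₂ = I₁ cos²(52° − 22°) = 0.8597 I₀ · cos²(30°) = 0.6448 I₀.
I₃ = I₂ cos²(118° − 52°) = 0.6448 I₀ · cos²(66°) = 0.1067 I₀.
After rotation:
I₁ = I₀ cos²(0° − 0°) = I₀ cos²(0°) = 1 I₀.
I₂ = I₁ cos²(52° − 0°) = 1 I₀ · cos²(52°) = 0.379 I₀.
I₃ = I₂ cos²(118° − 52°) = 0.379 I₀ · cos²(66°) = 0.06271 I₀.
Ratio = 0.06271 / 0.1067 = 0.5879.

I_new/I_old ≈ 0.588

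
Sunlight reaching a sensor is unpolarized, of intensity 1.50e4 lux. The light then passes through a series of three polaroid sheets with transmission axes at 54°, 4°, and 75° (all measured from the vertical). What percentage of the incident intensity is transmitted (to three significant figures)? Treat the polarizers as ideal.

≈ 2.19%

Unpolarized light through the first polarizer → I₁ = 1.50e4 lux/2 = 7500 lux, polarized at 54°.
I₂ = I₁ · cos²(50°) = 7500 · 0.4132 = 3099 lux.
I₃ = I₂ · cos²(71°) = 3099 · 0.106 = 328.5 lux.
That is 2.19% of the incident intensity.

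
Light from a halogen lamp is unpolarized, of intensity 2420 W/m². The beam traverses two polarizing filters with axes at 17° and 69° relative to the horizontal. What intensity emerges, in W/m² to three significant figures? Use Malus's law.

Unpolarized light through the first polarizer → I₁ = 2420 W/m²/2 = 1210 W/m², polarized at 17°.
I₂ = I₁ · cos²(52°) = 1210 · 0.379 = 458.6 W/m².

I ≈ 459 W/m²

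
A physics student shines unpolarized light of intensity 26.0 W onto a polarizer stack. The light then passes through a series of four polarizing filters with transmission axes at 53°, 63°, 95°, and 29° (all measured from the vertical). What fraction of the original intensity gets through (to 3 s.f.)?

I/I₀ ≈ 0.0577

Unpolarized light through the first polarizer → I₁ = 26.0 W/2 = 13 W, polarized at 53°.
I₂ = I₁ · cos²(10°) = 13 · 0.9698 = 12.61 W.
I₃ = I₂ · cos²(32°) = 12.61 · 0.7192 = 9.067 W.
I₄ = I₃ · cos²(66°) = 9.067 · 0.1654 = 1.5 W.
Transmitted fraction = 0.0577.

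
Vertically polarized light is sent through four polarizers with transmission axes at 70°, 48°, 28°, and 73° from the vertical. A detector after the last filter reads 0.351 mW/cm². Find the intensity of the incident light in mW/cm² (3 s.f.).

I₁ = I₀ cos²(70° − 0°) = I₀ cos²(70°) = 0.117 I₀.
I₂ = I₁ cos²(48° − 70°) = 0.117 I₀ · cos²(22°) = 0.1006 I₀.
I₃ = I₂ cos²(28° − 48°) = 0.1006 I₀ · cos²(20°) = 0.0888 I₀.
I₄ = I₃ cos²(73° − 28°) = 0.0888 I₀ · cos²(45°) = 0.0444 I₀.
So 0.351 mW/cm² = 0.0444 I₀, giving I₀ = 0.351/0.0444 = 7.906 mW/cm².

I₀ ≈ 7.91 mW/cm²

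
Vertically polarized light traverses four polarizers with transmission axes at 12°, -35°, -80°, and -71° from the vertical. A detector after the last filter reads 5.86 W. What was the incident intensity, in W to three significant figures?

I₁ = I₀ cos²(12° − 0°) = I₀ cos²(12°) = 0.9568 I₀.
I₂ = I₁ cos²(-35° − 12°) = 0.9568 I₀ · cos²(47°) = 0.445 I₀.
I₃ = I₂ cos²(-80° + 35°) = 0.445 I₀ · cos²(45°) = 0.2225 I₀.
I₄ = I₃ cos²(-71° + 80°) = 0.2225 I₀ · cos²(9°) = 0.2171 I₀.
So 5.86 W = 0.2171 I₀, giving I₀ = 5.86/0.2171 = 27 W.

I₀ ≈ 27.0 W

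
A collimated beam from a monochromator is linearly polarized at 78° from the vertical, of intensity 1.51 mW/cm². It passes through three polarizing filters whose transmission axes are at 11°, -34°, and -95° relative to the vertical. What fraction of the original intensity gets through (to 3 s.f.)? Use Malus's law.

I/I₀ ≈ 0.0179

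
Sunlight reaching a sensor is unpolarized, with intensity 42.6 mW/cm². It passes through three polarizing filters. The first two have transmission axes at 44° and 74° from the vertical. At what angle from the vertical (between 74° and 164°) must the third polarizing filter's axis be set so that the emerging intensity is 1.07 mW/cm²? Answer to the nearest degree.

θ ≈ 149°

Unpolarized light through the first polarizer → I₁ = ½ I₀, now polarized at 44°.
I₂ = I₁ cos²(74° − 44°) = 0.5 I₀ · cos²(30°) = 0.375 I₀.
Target fraction: 1.07 / 42.6 mW/cm² = 0.02512 of I₀.
Need I₃/I₀ = 0.02512, so cos²(θ − 74°) = 0.02512 / 0.375 = 0.06698.
θ − 74° = arccos(√0.06698) = 75.0°, giving θ ≈ 74 + 75.0 = 149.0°.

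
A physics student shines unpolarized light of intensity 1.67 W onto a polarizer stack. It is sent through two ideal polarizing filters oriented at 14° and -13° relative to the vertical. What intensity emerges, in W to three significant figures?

Unpolarized light through the first polarizer → I₁ = 1.67 W/2 = 0.835 W, polarized at 14°.
I₂ = I₁ · cos²(27°) = 0.835 · 0.7939 = 0.6629 W.

I ≈ 0.663 W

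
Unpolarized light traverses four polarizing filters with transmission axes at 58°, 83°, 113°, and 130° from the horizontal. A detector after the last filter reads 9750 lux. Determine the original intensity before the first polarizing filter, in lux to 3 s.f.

Unpolarized light through the first polarizer → I₁ = ½ I₀, now polarized at 58°.
I₂ = I₁ cos²(83° − 58°) = 0.5 I₀ · cos²(25°) = 0.4107 I₀.
I₃ = I₂ cos²(113° − 83°) = 0.4107 I₀ · cos²(30°) = 0.308 I₀.
I₄ = I₃ cos²(130° − 113°) = 0.308 I₀ · cos²(17°) = 0.2817 I₀.
So 9750 lux = 0.2817 I₀, giving I₀ = 9750/0.2817 = 3.461e+04 lux.

I₀ ≈ 3.46e4 lux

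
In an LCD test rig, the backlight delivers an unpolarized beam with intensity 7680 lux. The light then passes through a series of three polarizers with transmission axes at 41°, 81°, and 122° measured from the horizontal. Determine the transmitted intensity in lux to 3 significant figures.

Unpolarized light through the first polarizer → I₁ = 7680 lux/2 = 3840 lux, polarized at 41°.
I₂ = I₁ · cos²(40°) = 3840 · 0.5868 = 2253 lux.
I₃ = I₂ · cos²(41°) = 2253 · 0.5696 = 1284 lux.

I ≈ 1280 lux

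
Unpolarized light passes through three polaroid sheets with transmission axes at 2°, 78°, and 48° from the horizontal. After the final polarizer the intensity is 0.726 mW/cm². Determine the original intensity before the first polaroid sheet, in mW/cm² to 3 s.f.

I₀ ≈ 33.1 mW/cm²

Unpolarized light through the first polarizer → I₁ = ½ I₀, now polarized at 2°.
I₂ = I₁ cos²(78° − 2°) = 0.5 I₀ · cos²(76°) = 0.02926 I₀.
I₃ = I₂ cos²(48° − 78°) = 0.02926 I₀ · cos²(30°) = 0.02195 I₀.
So 0.726 mW/cm² = 0.02195 I₀, giving I₀ = 0.726/0.02195 = 33.08 mW/cm².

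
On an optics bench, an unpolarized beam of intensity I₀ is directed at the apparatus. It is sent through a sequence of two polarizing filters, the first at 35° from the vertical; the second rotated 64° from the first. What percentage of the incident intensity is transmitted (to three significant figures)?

≈ 9.61%

Unpolarized light through the first polarizer → I₁ = ½ I₀, now polarized at 35°.
I₂ = I₁ cos²(64°) = 0.5 · 0.1922 I₀ = 0.09608 I₀.
That is 9.608% of the incident intensity.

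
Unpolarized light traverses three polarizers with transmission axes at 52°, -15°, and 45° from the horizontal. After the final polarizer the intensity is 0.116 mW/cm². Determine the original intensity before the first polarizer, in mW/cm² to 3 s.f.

Unpolarized light through the first polarizer → I₁ = ½ I₀, now polarized at 52°.
I₂ = I₁ cos²(-15° − 52°) = 0.5 I₀ · cos²(67°) = 0.07634 I₀.
I₃ = I₂ cos²(45° + 15°) = 0.07634 I₀ · cos²(60°) = 0.01908 I₀.
So 0.116 mW/cm² = 0.01908 I₀, giving I₀ = 0.116/0.01908 = 6.078 mW/cm².

I₀ ≈ 6.08 mW/cm²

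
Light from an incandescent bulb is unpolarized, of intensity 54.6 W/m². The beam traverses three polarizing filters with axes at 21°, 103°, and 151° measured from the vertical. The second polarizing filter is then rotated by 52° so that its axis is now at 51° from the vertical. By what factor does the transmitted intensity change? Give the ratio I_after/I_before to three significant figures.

Before rotation:
Unpolarized light through the first polarizer → I₁ = ½ I₀, now polarized at 21°.
I₂ = I₁ cos²(103° − 21°) = 0.5 I₀ · cos²(82°) = 0.009685 I₀.
I₃ = I₂ cos²(151° − 103°) = 0.009685 I₀ · cos²(48°) = 0.004336 I₀.
After rotation:
Unpolarized light through the first polarizer → I₁ = ½ I₀, now polarized at 21°.
I₂ = I₁ cos²(51° − 21°) = 0.5 I₀ · cos²(30°) = 0.375 I₀.
Angle between axes 2 and 3: 80°. I₃ = 0.375 I₀ · cos²(80°) = 0.01131 I₀.
Ratio = 0.01131 / 0.004336 = 2.608.

I_new/I_old ≈ 2.61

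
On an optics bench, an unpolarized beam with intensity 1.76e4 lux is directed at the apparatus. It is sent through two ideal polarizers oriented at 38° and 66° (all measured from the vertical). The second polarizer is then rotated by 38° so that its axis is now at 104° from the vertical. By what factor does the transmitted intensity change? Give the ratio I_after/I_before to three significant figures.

Before rotation:
Unpolarized light through the first polarizer → I₁ = ½ I₀, now polarized at 38°.
I₂ = I₁ cos²(66° − 38°) = 0.5 I₀ · cos²(28°) = 0.3898 I₀.
After rotation:
Unpolarized light through the first polarizer → I₁ = ½ I₀, now polarized at 38°.
I₂ = I₁ cos²(104° − 38°) = 0.5 I₀ · cos²(66°) = 0.08272 I₀.
Ratio = 0.08272 / 0.3898 = 0.2122.

I_new/I_old ≈ 0.212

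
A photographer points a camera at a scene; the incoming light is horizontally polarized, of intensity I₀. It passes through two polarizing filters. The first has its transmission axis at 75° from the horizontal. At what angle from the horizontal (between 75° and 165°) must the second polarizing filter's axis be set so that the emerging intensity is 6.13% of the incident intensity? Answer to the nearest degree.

I₁ = I₀ cos²(75° − 0°) = I₀ cos²(75°) = 0.06699 I₀.
Need I₂/I₀ = 0.0613, so cos²(θ − 75°) = 0.0613 / 0.06699 = 0.9151.
θ − 75° = arccos(√0.9151) = 16.9°, giving θ ≈ 75 + 16.9 = 91.9°.

θ ≈ 92°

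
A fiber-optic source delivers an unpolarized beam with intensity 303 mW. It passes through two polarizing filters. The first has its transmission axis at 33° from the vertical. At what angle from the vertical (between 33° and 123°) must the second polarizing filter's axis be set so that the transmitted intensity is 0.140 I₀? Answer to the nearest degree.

Unpolarized light through the first polarizer → I₁ = ½ I₀, now polarized at 33°.
Need I₂/I₀ = 0.14, so cos²(θ − 33°) = 0.14 / 0.5 = 0.28.
θ − 33° = arccos(√0.28) = 58.1°, giving θ ≈ 33 + 58.1 = 91.1°.

θ ≈ 91°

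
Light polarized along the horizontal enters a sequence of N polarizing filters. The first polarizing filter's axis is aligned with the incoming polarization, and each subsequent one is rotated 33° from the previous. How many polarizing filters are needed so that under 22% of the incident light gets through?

First polarizer is aligned with the polarization: full transmission.
Each further stage multiplies by cos²(33°) = 0.7034.
After N polarizers: T = 0.7034^(N−1). Require T < 0.22 ⇒ N−1 > ln(0.22)/ln(0.7034) = 4.30, so N−1 ≥ 5 and N = 6.
Check: N=6 gives T = 0.1722 < 0.22; N=5 gives T = 0.2448.

N = 6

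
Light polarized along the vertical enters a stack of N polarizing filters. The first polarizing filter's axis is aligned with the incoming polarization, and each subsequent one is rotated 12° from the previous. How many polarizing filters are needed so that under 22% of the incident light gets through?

N = 36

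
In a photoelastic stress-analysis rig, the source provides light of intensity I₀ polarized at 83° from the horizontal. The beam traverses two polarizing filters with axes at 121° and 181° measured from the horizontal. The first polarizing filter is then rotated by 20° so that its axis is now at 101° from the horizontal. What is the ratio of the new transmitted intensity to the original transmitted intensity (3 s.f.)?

I_new/I_old ≈ 0.176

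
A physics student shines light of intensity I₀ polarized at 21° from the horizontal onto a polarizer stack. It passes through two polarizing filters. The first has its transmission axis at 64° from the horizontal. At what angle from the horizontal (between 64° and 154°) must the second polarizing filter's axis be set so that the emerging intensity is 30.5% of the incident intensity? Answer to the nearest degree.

θ ≈ 105°

I₁ = I₀ cos²(64° − 21°) = I₀ cos²(43°) = 0.5349 I₀.
Need I₂/I₀ = 0.305, so cos²(θ − 64°) = 0.305 / 0.5349 = 0.5702.
θ − 64° = arccos(√0.5702) = 41.0°, giving θ ≈ 64 + 41.0 = 105.0°.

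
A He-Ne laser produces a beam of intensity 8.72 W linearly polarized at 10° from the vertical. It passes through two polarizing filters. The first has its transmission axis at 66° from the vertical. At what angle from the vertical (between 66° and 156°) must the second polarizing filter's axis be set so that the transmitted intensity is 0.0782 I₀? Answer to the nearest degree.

I₁ = I₀ cos²(66° − 10°) = I₀ cos²(56°) = 0.3127 I₀.
Need I₂/I₀ = 0.0782, so cos²(θ − 66°) = 0.0782 / 0.3127 = 0.2501.
θ − 66° = arccos(√0.2501) = 60.0°, giving θ ≈ 66 + 60.0 = 126.0°.

θ ≈ 126°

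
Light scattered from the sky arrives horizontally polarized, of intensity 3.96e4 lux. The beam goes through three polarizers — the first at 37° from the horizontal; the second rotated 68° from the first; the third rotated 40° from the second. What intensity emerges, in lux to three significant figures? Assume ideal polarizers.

I₁ = 3.96e4 lux · cos²(37°) = 2.526e+04 lux.
I₂ = I₁ · cos²(68°) = 2.526e+04 · 0.1403 = 3544 lux.
I₃ = I₂ · cos²(40°) = 3544 · 0.5868 = 2080 lux.

I ≈ 2080 lux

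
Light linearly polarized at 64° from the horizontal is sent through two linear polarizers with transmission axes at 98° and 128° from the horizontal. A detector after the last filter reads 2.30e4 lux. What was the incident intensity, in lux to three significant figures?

I₁ = I₀ cos²(98° − 64°) = I₀ cos²(34°) = 0.6873 I₀.
I₂ = I₁ cos²(128° − 98°) = 0.6873 I₀ · cos²(30°) = 0.5155 I₀.
So 2.30e4 lux = 0.5155 I₀, giving I₀ = 2.30e4/0.5155 = 4.462e+04 lux.

I₀ ≈ 4.46e4 lux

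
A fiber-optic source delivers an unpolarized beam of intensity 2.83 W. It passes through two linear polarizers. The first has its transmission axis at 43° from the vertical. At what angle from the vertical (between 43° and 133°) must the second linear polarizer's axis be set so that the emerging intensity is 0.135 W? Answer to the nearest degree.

θ ≈ 115°

Unpolarized light through the first polarizer → I₁ = ½ I₀, now polarized at 43°.
Target fraction: 0.135 / 2.83 W = 0.0477 of I₀.
Need I₂/I₀ = 0.0477, so cos²(θ − 43°) = 0.0477 / 0.5 = 0.09541.
θ − 43° = arccos(√0.09541) = 72.0°, giving θ ≈ 43 + 72.0 = 115.0°.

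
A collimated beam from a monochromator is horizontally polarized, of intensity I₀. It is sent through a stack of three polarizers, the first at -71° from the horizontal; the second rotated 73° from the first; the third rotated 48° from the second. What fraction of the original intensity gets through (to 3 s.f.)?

By Malus's law, I₁ = I₀ cos²(-71° − 0°) = I₀ cos²(71°) = 0.106 I₀.
I₂ = I₁ cos²(73°) = 0.106 · 0.08548 I₀ = 0.009061 I₀.
I₃ = I₂ cos²(48°) = 0.009061 · 0.4477 I₀ = 0.004057 I₀.
Transmitted fraction = 0.004057.

≈ 0.00406 I₀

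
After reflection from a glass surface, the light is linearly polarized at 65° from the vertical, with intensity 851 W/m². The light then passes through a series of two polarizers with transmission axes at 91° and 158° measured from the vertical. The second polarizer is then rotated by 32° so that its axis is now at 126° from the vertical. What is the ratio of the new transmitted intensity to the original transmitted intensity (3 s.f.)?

Before rotation:
I₁ = I₀ cos²(91° − 65°) = I₀ cos²(26°) = 0.8078 I₀.
I₂ = I₁ cos²(158° − 91°) = 0.8078 I₀ · cos²(67°) = 0.1233 I₀.
After rotation:
I₁ = I₀ cos²(91° − 65°) = I₀ cos²(26°) = 0.8078 I₀.
I₂ = I₁ cos²(126° − 91°) = 0.8078 I₀ · cos²(35°) = 0.5421 I₀.
Ratio = 0.5421 / 0.1233 = 4.395.

I_new/I_old ≈ 4.40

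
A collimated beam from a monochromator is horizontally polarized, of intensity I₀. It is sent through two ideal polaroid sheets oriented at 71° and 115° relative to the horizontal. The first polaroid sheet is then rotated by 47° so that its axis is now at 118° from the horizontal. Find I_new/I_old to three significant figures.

I_new/I_old ≈ 4.01

Before rotation:
By Malus's law, I₁ = I₀ cos²(71° − 0°) = I₀ cos²(71°) = 0.106 I₀.
I₂ = I₁ cos²(115° − 71°) = 0.106 I₀ · cos²(44°) = 0.05485 I₀.
After rotation:
I₁ = I₀ cos²(118° − 0°) = I₀ cos²(62°) = 0.2204 I₀.
I₂ = I₁ cos²(115° − 118°) = 0.2204 I₀ · cos²(3°) = 0.2198 I₀.
Ratio = 0.2198 / 0.05485 = 4.008.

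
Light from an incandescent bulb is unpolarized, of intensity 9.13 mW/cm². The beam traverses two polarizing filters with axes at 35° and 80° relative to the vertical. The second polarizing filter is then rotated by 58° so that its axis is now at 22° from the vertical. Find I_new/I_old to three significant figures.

Before rotation:
Unpolarized light through the first polarizer → I₁ = ½ I₀, now polarized at 35°.
I₂ = I₁ cos²(80° − 35°) = 0.5 I₀ · cos²(45°) = 0.25 I₀.
After rotation:
Unpolarized light through the first polarizer → I₁ = ½ I₀, now polarized at 35°.
I₂ = I₁ cos²(22° − 35°) = 0.5 I₀ · cos²(13°) = 0.4747 I₀.
Ratio = 0.4747 / 0.25 = 1.899.

I_new/I_old ≈ 1.90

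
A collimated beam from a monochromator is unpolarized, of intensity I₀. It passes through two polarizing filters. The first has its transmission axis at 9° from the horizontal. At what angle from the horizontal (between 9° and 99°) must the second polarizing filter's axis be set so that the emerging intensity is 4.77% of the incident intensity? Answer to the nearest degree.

Unpolarized light through the first polarizer → I₁ = ½ I₀, now polarized at 9°.
Need I₂/I₀ = 0.0477, so cos²(θ − 9°) = 0.0477 / 0.5 = 0.0954.
θ − 9° = arccos(√0.0954) = 72.0°, giving θ ≈ 9 + 72.0 = 81.0°.

θ ≈ 81°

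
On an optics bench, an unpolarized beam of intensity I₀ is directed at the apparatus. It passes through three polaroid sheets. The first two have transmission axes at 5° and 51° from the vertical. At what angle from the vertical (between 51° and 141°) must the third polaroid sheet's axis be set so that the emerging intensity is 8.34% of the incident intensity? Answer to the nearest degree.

Unpolarized light through the first polarizer → I₁ = ½ I₀, now polarized at 5°.
I₂ = I₁ cos²(51° − 5°) = 0.5 I₀ · cos²(46°) = 0.2413 I₀.
Need I₃/I₀ = 0.0834, so cos²(θ − 51°) = 0.0834 / 0.2413 = 0.3457.
θ − 51° = arccos(√0.3457) = 54.0°, giving θ ≈ 51 + 54.0 = 105.0°.

θ ≈ 105°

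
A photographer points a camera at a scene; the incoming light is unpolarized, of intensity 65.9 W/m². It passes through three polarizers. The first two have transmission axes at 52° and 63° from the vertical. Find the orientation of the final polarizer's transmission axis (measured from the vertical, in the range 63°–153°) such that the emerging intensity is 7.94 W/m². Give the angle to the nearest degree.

θ ≈ 123°

Unpolarized light through the first polarizer → I₁ = ½ I₀, now polarized at 52°.
I₂ = I₁ cos²(63° − 52°) = 0.5 I₀ · cos²(11°) = 0.4818 I₀.
Target fraction: 7.94 / 65.9 W/m² = 0.1205 of I₀.
Need I₃/I₀ = 0.1205, so cos²(θ − 63°) = 0.1205 / 0.4818 = 0.2501.
θ − 63° = arccos(√0.2501) = 60.0°, giving θ ≈ 63 + 60.0 = 123.0°.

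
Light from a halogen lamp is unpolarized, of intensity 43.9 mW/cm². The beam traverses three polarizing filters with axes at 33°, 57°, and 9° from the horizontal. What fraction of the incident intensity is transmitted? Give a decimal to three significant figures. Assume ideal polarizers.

Unpolarized light through the first polarizer → I₁ = 43.9 mW/cm²/2 = 21.95 mW/cm², polarized at 33°.
I₂ = I₁ · cos²(24°) = 21.95 · 0.8346 = 18.32 mW/cm².
I₃ = I₂ · cos²(48°) = 18.32 · 0.4477 = 8.202 mW/cm².
Transmitted fraction = 0.1868.

I/I₀ ≈ 0.187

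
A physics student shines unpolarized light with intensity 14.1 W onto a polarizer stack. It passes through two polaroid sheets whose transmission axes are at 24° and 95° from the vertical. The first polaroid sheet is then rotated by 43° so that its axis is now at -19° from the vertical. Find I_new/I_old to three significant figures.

I_new/I_old ≈ 1.56

Before rotation:
Unpolarized light through the first polarizer → I₁ = ½ I₀, now polarized at 24°.
I₂ = I₁ cos²(95° − 24°) = 0.5 I₀ · cos²(71°) = 0.053 I₀.
After rotation:
Unpolarized light through the first polarizer → I₁ = ½ I₀, now polarized at -19°.
Angle between axes 1 and 2: 66°. I₂ = 0.5 I₀ · cos²(66°) = 0.08272 I₀.
Ratio = 0.08272 / 0.053 = 1.561.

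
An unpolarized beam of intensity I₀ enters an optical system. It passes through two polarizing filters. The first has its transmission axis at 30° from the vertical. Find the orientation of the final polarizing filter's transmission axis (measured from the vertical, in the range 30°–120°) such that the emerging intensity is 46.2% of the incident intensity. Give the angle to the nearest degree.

θ ≈ 46°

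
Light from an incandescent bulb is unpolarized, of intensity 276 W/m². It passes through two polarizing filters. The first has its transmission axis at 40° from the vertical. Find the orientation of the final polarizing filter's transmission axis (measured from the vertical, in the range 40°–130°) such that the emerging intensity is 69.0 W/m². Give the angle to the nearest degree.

θ ≈ 85°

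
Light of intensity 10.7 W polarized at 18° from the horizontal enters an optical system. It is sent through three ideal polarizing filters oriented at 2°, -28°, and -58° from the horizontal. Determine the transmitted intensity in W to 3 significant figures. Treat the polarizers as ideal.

By Malus's law, I₁ = 10.7 W · cos²(16°) = 9.887 W.
I₂ = I₁ · cos²(30°) = 9.887 · 0.75 = 7.415 W.
I₃ = I₂ · cos²(30°) = 7.415 · 0.75 = 5.561 W.

I ≈ 5.56 W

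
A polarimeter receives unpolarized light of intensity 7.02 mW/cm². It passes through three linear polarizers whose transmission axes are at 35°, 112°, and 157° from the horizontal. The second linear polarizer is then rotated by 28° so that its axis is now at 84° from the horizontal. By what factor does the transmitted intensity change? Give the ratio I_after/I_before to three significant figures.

I_new/I_old ≈ 1.45

Before rotation:
Unpolarized light through the first polarizer → I₁ = ½ I₀, now polarized at 35°.
I₂ = I₁ cos²(112° − 35°) = 0.5 I₀ · cos²(77°) = 0.0253 I₀.
I₃ = I₂ cos²(157° − 112°) = 0.0253 I₀ · cos²(45°) = 0.01265 I₀.
After rotation:
Unpolarized light through the first polarizer → I₁ = ½ I₀, now polarized at 35°.
I₂ = I₁ cos²(84° − 35°) = 0.5 I₀ · cos²(49°) = 0.2152 I₀.
I₃ = I₂ cos²(157° − 84°) = 0.2152 I₀ · cos²(73°) = 0.0184 I₀.
Ratio = 0.0184 / 0.01265 = 1.454.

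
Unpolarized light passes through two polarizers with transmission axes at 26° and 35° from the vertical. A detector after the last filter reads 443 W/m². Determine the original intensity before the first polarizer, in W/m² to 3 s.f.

I₀ ≈ 908 W/m²

Unpolarized light through the first polarizer → I₁ = ½ I₀, now polarized at 26°.
I₂ = I₁ cos²(35° − 26°) = 0.5 I₀ · cos²(9°) = 0.4878 I₀.
So 443 W/m² = 0.4878 I₀, giving I₀ = 443/0.4878 = 908.2 W/m².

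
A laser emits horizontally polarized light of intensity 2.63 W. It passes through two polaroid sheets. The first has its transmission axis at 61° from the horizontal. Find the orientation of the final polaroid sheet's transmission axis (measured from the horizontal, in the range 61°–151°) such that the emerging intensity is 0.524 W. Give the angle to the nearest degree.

By Malus's law, I₁ = I₀ cos²(61° − 0°) = I₀ cos²(61°) = 0.235 I₀.
Target fraction: 0.524 / 2.63 W = 0.1992 of I₀.
Need I₂/I₀ = 0.1992, so cos²(θ − 61°) = 0.1992 / 0.235 = 0.8477.
θ − 61° = arccos(√0.8477) = 23.0°, giving θ ≈ 61 + 23.0 = 84.0°.

θ ≈ 84°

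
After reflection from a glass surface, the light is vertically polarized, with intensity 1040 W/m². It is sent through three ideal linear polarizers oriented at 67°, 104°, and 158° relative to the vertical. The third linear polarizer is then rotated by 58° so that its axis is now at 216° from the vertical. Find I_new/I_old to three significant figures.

I_new/I_old ≈ 0.406

Before rotation:
I₁ = I₀ cos²(67° − 0°) = I₀ cos²(67°) = 0.1527 I₀.
I₂ = I₁ cos²(104° − 67°) = 0.1527 I₀ · cos²(37°) = 0.09738 I₀.
I₃ = I₂ cos²(158° − 104°) = 0.09738 I₀ · cos²(54°) = 0.03364 I₀.
After rotation:
I₁ = I₀ cos²(67° − 0°) = I₀ cos²(67°) = 0.1527 I₀.
I₂ = I₁ cos²(104° − 67°) = 0.1527 I₀ · cos²(37°) = 0.09738 I₀.
Angle between axes 2 and 3: 68°. I₃ = 0.09738 I₀ · cos²(68°) = 0.01366 I₀.
Ratio = 0.01366 / 0.03364 = 0.4062.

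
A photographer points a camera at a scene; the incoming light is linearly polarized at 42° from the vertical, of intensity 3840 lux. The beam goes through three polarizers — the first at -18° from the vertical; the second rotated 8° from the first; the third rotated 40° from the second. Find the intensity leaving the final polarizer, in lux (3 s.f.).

I₁ = 3840 lux · cos²(60°) = 960 lux.
I₂ = I₁ · cos²(8°) = 960 · 0.9806 = 941.4 lux.
I₃ = I₂ · cos²(40°) = 941.4 · 0.5868 = 552.4 lux.

I ≈ 552 lux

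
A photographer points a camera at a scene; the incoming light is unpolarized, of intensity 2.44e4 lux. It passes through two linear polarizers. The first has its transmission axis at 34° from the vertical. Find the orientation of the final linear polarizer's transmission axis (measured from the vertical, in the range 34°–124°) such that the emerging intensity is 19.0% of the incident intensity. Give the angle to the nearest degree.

θ ≈ 86°

Unpolarized light through the first polarizer → I₁ = ½ I₀, now polarized at 34°.
Need I₂/I₀ = 0.19, so cos²(θ − 34°) = 0.19 / 0.5 = 0.38.
θ − 34° = arccos(√0.38) = 51.9°, giving θ ≈ 34 + 51.9 = 85.9°.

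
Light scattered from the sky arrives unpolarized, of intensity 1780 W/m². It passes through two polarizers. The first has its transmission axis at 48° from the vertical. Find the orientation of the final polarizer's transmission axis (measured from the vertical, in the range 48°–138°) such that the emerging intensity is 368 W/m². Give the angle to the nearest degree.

θ ≈ 98°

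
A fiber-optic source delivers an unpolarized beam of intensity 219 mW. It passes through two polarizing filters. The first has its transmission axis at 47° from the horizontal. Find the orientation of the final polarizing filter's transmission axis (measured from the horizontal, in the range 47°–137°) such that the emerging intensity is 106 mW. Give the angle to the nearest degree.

θ ≈ 57°

Unpolarized light through the first polarizer → I₁ = ½ I₀, now polarized at 47°.
Target fraction: 106 / 219 mW = 0.484 of I₀.
Need I₂/I₀ = 0.484, so cos²(θ − 47°) = 0.484 / 0.5 = 0.968.
θ − 47° = arccos(√0.968) = 10.3°, giving θ ≈ 47 + 10.3 = 57.3°.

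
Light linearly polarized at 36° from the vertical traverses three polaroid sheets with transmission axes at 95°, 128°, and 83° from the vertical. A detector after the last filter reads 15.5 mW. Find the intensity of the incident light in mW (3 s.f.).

I₁ = I₀ cos²(95° − 36°) = I₀ cos²(59°) = 0.2653 I₀.
I₂ = I₁ cos²(128° − 95°) = 0.2653 I₀ · cos²(33°) = 0.1866 I₀.
I₃ = I₂ cos²(83° − 128°) = 0.1866 I₀ · cos²(45°) = 0.09329 I₀.
So 15.5 mW = 0.09329 I₀, giving I₀ = 15.5/0.09329 = 166.1 mW.

I₀ ≈ 166 mW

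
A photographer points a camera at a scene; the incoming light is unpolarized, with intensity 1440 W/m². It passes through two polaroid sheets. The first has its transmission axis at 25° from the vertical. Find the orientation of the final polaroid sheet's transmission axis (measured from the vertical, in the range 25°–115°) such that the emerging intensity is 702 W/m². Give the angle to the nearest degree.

θ ≈ 34°

Unpolarized light through the first polarizer → I₁ = ½ I₀, now polarized at 25°.
Target fraction: 702 / 1440 W/m² = 0.4875 of I₀.
Need I₂/I₀ = 0.4875, so cos²(θ − 25°) = 0.4875 / 0.5 = 0.975.
θ − 25° = arccos(√0.975) = 9.1°, giving θ ≈ 25 + 9.1 = 34.1°.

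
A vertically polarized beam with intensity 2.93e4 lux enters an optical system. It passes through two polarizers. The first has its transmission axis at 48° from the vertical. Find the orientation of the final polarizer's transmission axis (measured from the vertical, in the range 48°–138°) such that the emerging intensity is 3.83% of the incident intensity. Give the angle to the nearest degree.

I₁ = I₀ cos²(48° − 0°) = I₀ cos²(48°) = 0.4477 I₀.
Need I₂/I₀ = 0.0383, so cos²(θ − 48°) = 0.0383 / 0.4477 = 0.08554.
θ − 48° = arccos(√0.08554) = 73.0°, giving θ ≈ 48 + 73.0 = 121.0°.

θ ≈ 121°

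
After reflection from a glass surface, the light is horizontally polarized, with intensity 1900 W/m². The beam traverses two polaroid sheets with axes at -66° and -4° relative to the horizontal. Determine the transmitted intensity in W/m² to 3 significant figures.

I ≈ 69.3 W/m²

By Malus's law, I₁ = 1900 W/m² · cos²(66°) = 314.3 W/m².
I₂ = I₁ · cos²(62°) = 314.3 · 0.2204 = 69.28 W/m².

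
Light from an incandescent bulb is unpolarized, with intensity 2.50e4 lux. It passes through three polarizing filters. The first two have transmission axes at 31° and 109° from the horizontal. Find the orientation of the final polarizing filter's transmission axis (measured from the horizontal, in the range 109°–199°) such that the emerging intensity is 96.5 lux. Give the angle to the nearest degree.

θ ≈ 174°

Unpolarized light through the first polarizer → I₁ = ½ I₀, now polarized at 31°.
I₂ = I₁ cos²(109° − 31°) = 0.5 I₀ · cos²(78°) = 0.02161 I₀.
Target fraction: 96.5 / 2.50e4 lux = 0.00386 of I₀.
Need I₃/I₀ = 0.00386, so cos²(θ − 109°) = 0.00386 / 0.02161 = 0.1786.
θ − 109° = arccos(√0.1786) = 65.0°, giving θ ≈ 109 + 65.0 = 174.0°.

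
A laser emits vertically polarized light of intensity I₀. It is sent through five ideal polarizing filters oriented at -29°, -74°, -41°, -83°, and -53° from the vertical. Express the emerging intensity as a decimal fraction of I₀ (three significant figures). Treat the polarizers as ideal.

≈ 0.111 I₀

By Malus's law, I₁ = I₀ cos²(-29° − 0°) = I₀ cos²(29°) = 0.765 I₀.
I₂ = I₁ cos²(-74° + 29°) = 0.765 I₀ · cos²(45°) = 0.3825 I₀.
I₃ = I₂ cos²(-41° + 74°) = 0.3825 I₀ · cos²(33°) = 0.269 I₀.
I₄ = I₃ cos²(-83° + 41°) = 0.269 I₀ · cos²(42°) = 0.1486 I₀.
I₅ = I₄ cos²(-53° + 83°) = 0.1486 I₀ · cos²(30°) = 0.1114 I₀.
Transmitted fraction = 0.1114.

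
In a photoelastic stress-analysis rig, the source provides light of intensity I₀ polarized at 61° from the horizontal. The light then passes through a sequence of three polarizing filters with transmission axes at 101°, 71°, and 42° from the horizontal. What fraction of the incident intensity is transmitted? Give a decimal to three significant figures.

≈ 0.337 I₀

I₁ = I₀ cos²(101° − 61°) = I₀ cos²(40°) = 0.5868 I₀.
I₂ = I₁ cos²(71° − 101°) = 0.5868 I₀ · cos²(30°) = 0.4401 I₀.
I₃ = I₂ cos²(42° − 71°) = 0.4401 I₀ · cos²(29°) = 0.3367 I₀.
Transmitted fraction = 0.3367.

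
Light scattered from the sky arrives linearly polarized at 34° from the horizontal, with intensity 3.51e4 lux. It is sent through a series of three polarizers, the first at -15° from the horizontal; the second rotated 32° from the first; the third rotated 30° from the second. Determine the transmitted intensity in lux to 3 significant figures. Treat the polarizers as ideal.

By Malus's law, I₁ = 3.51e4 lux · cos²(49°) = 1.511e+04 lux.
I₂ = I₁ · cos²(32°) = 1.511e+04 · 0.7192 = 1.087e+04 lux.
I₃ = I₂ · cos²(30°) = 1.087e+04 · 0.75 = 8149 lux.

I ≈ 8150 lux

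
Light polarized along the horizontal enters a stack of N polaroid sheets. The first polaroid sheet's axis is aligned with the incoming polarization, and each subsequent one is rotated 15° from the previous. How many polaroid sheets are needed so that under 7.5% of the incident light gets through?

First polarizer is aligned with the polarization: full transmission.
Each further stage multiplies by cos²(15°) = 0.933.
After N polarizers: T = 0.933^(N−1). Require T < 0.075 ⇒ N−1 > ln(0.075)/ln(0.933) = 37.36, so N−1 ≥ 38 and N = 39.
Check: N=39 gives T = 0.07173 < 0.075; N=38 gives T = 0.07688.

N = 39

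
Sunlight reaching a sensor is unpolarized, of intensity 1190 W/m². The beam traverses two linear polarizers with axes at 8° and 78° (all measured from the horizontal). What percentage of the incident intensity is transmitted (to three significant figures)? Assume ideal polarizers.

Unpolarized light through the first polarizer → I₁ = 1190 W/m²/2 = 595 W/m², polarized at 8°.
I₂ = I₁ · cos²(70°) = 595 · 0.117 = 69.6 W/m².
That is 5.849% of the incident intensity.

≈ 5.85%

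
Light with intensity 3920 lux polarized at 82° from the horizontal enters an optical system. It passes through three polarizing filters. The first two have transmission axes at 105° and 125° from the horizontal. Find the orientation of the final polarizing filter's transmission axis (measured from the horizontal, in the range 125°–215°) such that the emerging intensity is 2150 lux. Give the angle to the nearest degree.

I₁ = I₀ cos²(105° − 82°) = I₀ cos²(23°) = 0.8473 I₀.
I₂ = I₁ cos²(125° − 105°) = 0.8473 I₀ · cos²(20°) = 0.7482 I₀.
Target fraction: 2150 / 3920 lux = 0.5485 of I₀.
Need I₃/I₀ = 0.5485, so cos²(θ − 125°) = 0.5485 / 0.7482 = 0.733.
θ − 125° = arccos(√0.733) = 31.1°, giving θ ≈ 125 + 31.1 = 156.1°.

θ ≈ 156°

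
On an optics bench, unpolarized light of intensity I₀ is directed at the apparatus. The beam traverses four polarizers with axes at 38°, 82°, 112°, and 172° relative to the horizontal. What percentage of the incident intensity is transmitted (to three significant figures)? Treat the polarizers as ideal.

≈ 4.85%

Unpolarized light through the first polarizer → I₁ = ½ I₀, now polarized at 38°.
I₂ = I₁ cos²(82° − 38°) = 0.5 I₀ · cos²(44°) = 0.2587 I₀.
I₃ = I₂ cos²(112° − 82°) = 0.2587 I₀ · cos²(30°) = 0.194 I₀.
I₄ = I₃ cos²(172° − 112°) = 0.194 I₀ · cos²(60°) = 0.04851 I₀.
That is 4.851% of the incident intensity.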